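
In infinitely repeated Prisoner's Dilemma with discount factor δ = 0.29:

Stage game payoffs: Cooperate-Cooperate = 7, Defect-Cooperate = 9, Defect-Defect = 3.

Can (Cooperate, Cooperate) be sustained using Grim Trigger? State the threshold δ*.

δ* = 0.3333; since δ = 0.29 < 0.3333, cooperation cannot be sustained

Work:
For Grim Trigger:
Cooperate forever: 7/(1-δ)
Defect then punished: 9 + 3·δ/(1-δ)
Need: 7/(1-δ) ≥ 9 + 3·δ/(1-δ)
Solving: δ ≥ (T-R)/(T-P) = (9-7)/(9-3) = 0.3333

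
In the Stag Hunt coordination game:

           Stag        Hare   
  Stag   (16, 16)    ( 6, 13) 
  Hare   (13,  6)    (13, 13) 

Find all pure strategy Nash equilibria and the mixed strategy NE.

Pure NE: (Stag, Stag) and (Hare, Hare); Mixed NE: p = 0.7, q = 0.7

Work:
Check pure NE:
(Stag, Stag): (16, 16) - no unilateral deviation beneficial
(Hare, Hare): (13, 13) - no unilateral deviation beneficial
Mixed NE: P1 plays Stag with p = 0.7, P2 plays Stag with q = 0.7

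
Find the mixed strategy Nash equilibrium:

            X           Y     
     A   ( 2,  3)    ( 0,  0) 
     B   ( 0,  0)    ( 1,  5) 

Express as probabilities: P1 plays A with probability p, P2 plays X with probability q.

p = 0.625, q = 0.3333

Work:
Find probabilities that make opponent indifferent:
P2 chooses q to make P1 indifferent between A and B
P1 chooses p to make P2 indifferent between X and Y
Mixed NE: P1 plays (A: 0.625, B: 0.375), P2 plays (X: 0.3333, Y: 0.6667)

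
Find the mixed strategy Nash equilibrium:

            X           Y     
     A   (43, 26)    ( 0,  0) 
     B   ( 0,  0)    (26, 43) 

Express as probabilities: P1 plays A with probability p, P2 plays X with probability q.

p = 0.6232, q = 0.3768

Work:
Find probabilities that make opponent indifferent:
P2 chooses q to make P1 indifferent between A and B
P1 chooses p to make P2 indifferent between X and Y
Mixed NE: P1 plays (A: 0.6232, B: 0.3768), P2 plays (X: 0.3768, Y: 0.6232)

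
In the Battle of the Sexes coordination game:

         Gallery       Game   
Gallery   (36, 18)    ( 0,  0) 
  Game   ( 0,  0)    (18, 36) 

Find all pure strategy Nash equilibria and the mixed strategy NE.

Pure NE: (Gallery, Gallery) and (Game, Game); Mixed NE: p = 0.6667, q = 0.3333

Work:
Check pure NE:
(Gallery, Gallery): (36, 18) - no unilateral deviation beneficial
(Game, Game): (18, 36) - no unilateral deviation beneficial
Mixed NE: P1 plays Gallery with p = 0.6667, P2 plays Gallery with q = 0.3333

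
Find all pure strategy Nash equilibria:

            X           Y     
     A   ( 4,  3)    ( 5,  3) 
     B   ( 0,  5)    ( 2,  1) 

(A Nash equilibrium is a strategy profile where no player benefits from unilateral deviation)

Nash equilibrium: (A, X), (A, Y)

Work:
Best responses:
  P1 vs X: payoffs [4, 0] → best response A (payoff 4)
  P1 vs Y: payoffs [5, 2] → best response A (payoff 5)
  P2 vs A: payoffs [3, 3] → best response X/Y (payoff 3)
  P2 vs B: payoffs [5, 1] → best response X (payoff 5)
Mutual best responses: (A,X), (A,Y) → Nash equilibria.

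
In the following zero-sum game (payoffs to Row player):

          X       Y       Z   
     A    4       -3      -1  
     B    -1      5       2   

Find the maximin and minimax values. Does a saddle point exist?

Maximin = -1, Minimax = 2, Saddle: False

Work:
Row minimums: [-3, -1] → maximin = -1
Column maximums: [4, 5, 2] → minimax = 2
No saddle point (maximin ≠ minimax). Mixed strategy needed.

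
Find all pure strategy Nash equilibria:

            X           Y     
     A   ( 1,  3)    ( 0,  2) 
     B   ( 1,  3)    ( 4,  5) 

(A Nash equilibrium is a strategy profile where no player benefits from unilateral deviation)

Nash equilibrium: (A, X), (B, Y)

Work:
Best responses:
  P1 vs X: payoffs [1, 1] → best response A/B (payoff 1)
  P1 vs Y: payoffs [0, 4] → best response B (payoff 4)
  P2 vs A: payoffs [3, 2] → best response X (payoff 3)
  P2 vs B: payoffs [3, 5] → best response Y (payoff 5)
Mutual best responses: (A,X), (B,Y) → Nash equilibria.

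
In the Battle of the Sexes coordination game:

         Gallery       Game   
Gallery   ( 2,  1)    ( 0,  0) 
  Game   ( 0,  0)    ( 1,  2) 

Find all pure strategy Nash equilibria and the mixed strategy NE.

Pure NE: (Gallery, Gallery) and (Game, Game); Mixed NE: p = 0.6667, q = 0.3333

Work:
Check pure NE:
(Gallery, Gallery): (2, 1) - no unilateral deviation beneficial
(Game, Game): (1, 2) - no unilateral deviation beneficial
Mixed NE: P1 plays Gallery with p = 0.6667, P2 plays Gallery with q = 0.3333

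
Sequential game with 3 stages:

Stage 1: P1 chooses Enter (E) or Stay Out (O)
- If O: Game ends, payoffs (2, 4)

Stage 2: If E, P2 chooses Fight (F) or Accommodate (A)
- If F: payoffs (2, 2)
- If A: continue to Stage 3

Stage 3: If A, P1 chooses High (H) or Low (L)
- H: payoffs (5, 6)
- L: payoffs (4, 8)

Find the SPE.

SPE: (E, A, H); Outcome (5, 6)

Work:
Stage 3: P1 chooses H (5 vs 4)
Stage 2: P2: F->2, A->6 (anticipating H). Choose A
Stage 1: P1: O->2, E->5 (anticipating A, H). Choose E
SPE path: E -> A -> H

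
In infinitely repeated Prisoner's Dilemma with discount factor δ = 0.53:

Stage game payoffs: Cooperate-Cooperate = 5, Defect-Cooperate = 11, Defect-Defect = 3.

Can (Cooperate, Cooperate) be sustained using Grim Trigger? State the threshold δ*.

δ* = 0.75; since δ = 0.53 < 0.75, cooperation cannot be sustained

Work:
For Grim Trigger:
Cooperate forever: 5/(1-δ)
Defect then punished: 11 + 3·δ/(1-δ)
Need: 5/(1-δ) ≥ 11 + 3·δ/(1-δ)
Solving: δ ≥ (T-R)/(T-P) = (11-5)/(11-3) = 0.75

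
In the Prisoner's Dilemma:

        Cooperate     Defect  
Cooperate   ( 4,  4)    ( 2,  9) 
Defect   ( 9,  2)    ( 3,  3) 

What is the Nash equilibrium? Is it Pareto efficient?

(Defect, Defect) is NE; not Pareto efficient

Work:
Defect dominates Cooperate for both players:
If P2 cooperates: Defect (9) > Cooperate (4)
If P2 defects: Defect (3) > Cooperate (2)
NE: (Defect, Defect) with payoff (3, 3)
But (Cooperate, Cooperate) = (4, 4) Pareto dominates (3, 3)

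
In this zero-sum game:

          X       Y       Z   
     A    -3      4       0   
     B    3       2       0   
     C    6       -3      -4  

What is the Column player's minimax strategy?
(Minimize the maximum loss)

Column should play Z, value = 0

Work:
Column player minimizes Row's maximum payoff:
Column X: max payoff to Row = 6
Column Y: max payoff to Row = 4
Column Z: max payoff to Row = 0
Minimum is 0, achieved by column Z.
Minimax strategy: Z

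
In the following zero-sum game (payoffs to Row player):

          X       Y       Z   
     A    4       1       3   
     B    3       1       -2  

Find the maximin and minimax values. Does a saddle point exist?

Maximin = 1, Minimax = 1, Saddle: True

Work:
Row minimums: [1, -2] → maximin = 1
Column maximums: [4, 1, 3] → minimax = 1
Saddle point exists! Game value = 1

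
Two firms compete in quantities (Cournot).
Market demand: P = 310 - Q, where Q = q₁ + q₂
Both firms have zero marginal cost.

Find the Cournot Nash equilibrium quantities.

q₁* = q₂* = 103.33; P* = 103.33

Work:
Profit: π_i = P·q_i = (a - q_i - q_j)·q_i
FOC: ∂π_i/∂q_i = a - 2q_i - q_j = 0
Reaction function: q_i = (310 - q_j)/2
Symmetry: q* = 310/3 = 103.33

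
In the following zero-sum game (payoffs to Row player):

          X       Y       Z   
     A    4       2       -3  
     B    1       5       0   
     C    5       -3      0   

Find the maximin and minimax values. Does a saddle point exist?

Maximin = 0, Minimax = 0, Saddle: True

Work:
Row minimums: [-3, 0, -3] → maximin = 0
Column maximums: [5, 5, 0] → minimax = 0
Saddle point exists! Game value = 0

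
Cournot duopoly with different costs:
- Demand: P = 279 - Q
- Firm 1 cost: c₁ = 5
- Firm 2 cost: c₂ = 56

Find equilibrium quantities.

q₁* = 108.33, q₂* = 57.33

Work:
Reaction: q₁ = (279 - 5 - q₂)/2
Reaction: q₂ = (279 - 56 - q₁)/2
Solve simultaneously:
q₁* = (279 - 2×5 + 56)/3 = 108.33
q₂* = (279 - 2×56 + 5)/3 = 57.33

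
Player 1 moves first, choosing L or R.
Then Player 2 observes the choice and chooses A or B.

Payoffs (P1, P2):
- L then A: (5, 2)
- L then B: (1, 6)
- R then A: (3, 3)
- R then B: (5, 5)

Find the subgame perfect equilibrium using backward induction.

P1 plays R, P2 plays B after L and B after R; Payoff (5, 5)

Work:
Backward induction:
After L: P2 chooses B → P1 gets 1
After R: P2 chooses B → P1 gets 5
P1 chooses R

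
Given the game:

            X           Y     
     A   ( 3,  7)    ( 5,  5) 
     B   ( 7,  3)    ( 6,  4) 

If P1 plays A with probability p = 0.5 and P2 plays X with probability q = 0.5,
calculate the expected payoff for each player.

E[P1] = 5.25, E[P2] = 4.75

Work:
E[P1] = p·q·π₁(A,X) + p·(1-q)·π₁(A,Y) + (1-p)·q·π₁(B,X) + (1-p)·(1-q)·π₁(B,Y)
= 0.5·0.5·3 + 0.5·0.5·5 + 0.5·0.5·7 + 0.5·0.5·6
= 5.25

E[P2] = 4.75 (similar calculation)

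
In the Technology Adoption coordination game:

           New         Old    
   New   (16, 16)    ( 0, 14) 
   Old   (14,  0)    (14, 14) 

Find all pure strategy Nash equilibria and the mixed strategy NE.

Pure NE: (New, New) and (Old, Old); Mixed NE: p = 0.875, q = 0.875

Work:
Check pure NE:
(New, New): (16, 16) - no unilateral deviation beneficial
(Old, Old): (14, 14) - no unilateral deviation beneficial
Mixed NE: P1 plays New with p = 0.875, P2 plays New with q = 0.875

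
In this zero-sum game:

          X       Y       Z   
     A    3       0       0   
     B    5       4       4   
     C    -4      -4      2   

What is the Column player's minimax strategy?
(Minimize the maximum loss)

Column should play Y or Z (all achieve the minimum), value = 4

Work:
Column player minimizes Row's maximum payoff:
Column X: max payoff to Row = 5
Column Y: max payoff to Row = 4
Column Z: max payoff to Row = 4
Minimum is 4, achieved by columns Y, Z (tied).
Each of Y or Z is a minimax strategy.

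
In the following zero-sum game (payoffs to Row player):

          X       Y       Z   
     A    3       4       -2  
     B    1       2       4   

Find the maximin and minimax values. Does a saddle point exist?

Maximin = 1, Minimax = 3, Saddle: False

Work:
Row minimums: [-2, 1] → maximin = 1
Column maximums: [3, 4, 4] → minimax = 3
No saddle point (maximin ≠ minimax). Mixed strategy needed.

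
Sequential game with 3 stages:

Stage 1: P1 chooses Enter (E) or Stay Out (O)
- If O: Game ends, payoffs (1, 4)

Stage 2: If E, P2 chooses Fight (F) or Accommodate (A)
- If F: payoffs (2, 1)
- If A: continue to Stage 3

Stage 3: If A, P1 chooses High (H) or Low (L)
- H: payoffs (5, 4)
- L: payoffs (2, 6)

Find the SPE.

SPE: (E, A, H); Outcome (5, 4)

Work:
Stage 3: P1 chooses H (5 vs 2)
Stage 2: P2: F->1, A->4 (anticipating H). Choose A
Stage 1: P1: O->1, E->5 (anticipating A, H). Choose E
SPE path: E -> A -> H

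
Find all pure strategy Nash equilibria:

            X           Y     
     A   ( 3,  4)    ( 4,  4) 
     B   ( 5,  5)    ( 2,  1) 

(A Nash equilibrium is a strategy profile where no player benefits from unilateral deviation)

Nash equilibrium: (A, Y), (B, X)

Work:
Best responses:
  P1 vs X: payoffs [3, 5] → best response B (payoff 5)
  P1 vs Y: payoffs [4, 2] → best response A (payoff 4)
  P2 vs A: payoffs [4, 4] → best response X/Y (payoff 4)
  P2 vs B: payoffs [5, 1] → best response X (payoff 5)
Mutual best responses: (A,Y), (B,X) → Nash equilibria.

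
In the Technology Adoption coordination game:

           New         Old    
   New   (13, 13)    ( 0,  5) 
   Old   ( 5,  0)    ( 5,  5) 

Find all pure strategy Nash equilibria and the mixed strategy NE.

Pure NE: (New, New) and (Old, Old); Mixed NE: p = 0.3846, q = 0.3846

Work:
Check pure NE:
(New, New): (13, 13) - no unilateral deviation beneficial
(Old, Old): (5, 5) - no unilateral deviation beneficial
Mixed NE: P1 plays New with p = 0.3846, P2 plays New with q = 0.3846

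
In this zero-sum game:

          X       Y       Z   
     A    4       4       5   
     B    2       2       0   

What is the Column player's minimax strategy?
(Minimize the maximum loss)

Column should play X or Y (all achieve the minimum), value = 4

Work:
Column player minimizes Row's maximum payoff:
Column X: max payoff to Row = 4
Column Y: max payoff to Row = 4
Column Z: max payoff to Row = 5
Minimum is 4, achieved by columns X, Y (tied).
Each of X or Y is a minimax strategy.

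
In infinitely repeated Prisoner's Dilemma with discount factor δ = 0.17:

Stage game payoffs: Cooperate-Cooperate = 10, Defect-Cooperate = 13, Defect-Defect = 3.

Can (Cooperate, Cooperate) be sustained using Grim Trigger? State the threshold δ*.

δ* = 0.3; since δ = 0.17 < 0.3, cooperation cannot be sustained

Work:
For Grim Trigger:
Cooperate forever: 10/(1-δ)
Defect then punished: 13 + 3·δ/(1-δ)
Need: 10/(1-δ) ≥ 13 + 3·δ/(1-δ)
Solving: δ ≥ (T-R)/(T-P) = (13-10)/(13-3) = 0.3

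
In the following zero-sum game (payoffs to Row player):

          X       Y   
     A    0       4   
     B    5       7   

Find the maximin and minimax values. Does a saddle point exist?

Maximin = 5, Minimax = 5, Saddle: True

Work:
Row minimums: [0, 5] → maximin = 5
Column maximums: [5, 7] → minimax = 5
Saddle point exists! Game value = 5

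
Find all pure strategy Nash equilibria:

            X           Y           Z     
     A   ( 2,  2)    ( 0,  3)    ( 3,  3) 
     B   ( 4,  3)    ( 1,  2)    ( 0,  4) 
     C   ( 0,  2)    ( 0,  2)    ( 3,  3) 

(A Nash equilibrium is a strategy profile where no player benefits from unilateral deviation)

Nash equilibrium: (A, Z), (C, Z)

Work:
Best responses:
  P1 vs X: payoffs [2, 4, 0] → best response B (payoff 4)
  P1 vs Y: payoffs [0, 1, 0] → best response B (payoff 1)
  P1 vs Z: payoffs [3, 0, 3] → best response A/C (payoff 3)
  P2 vs A: payoffs [2, 3, 3] → best response Y/Z (payoff 3)
  P2 vs B: payoffs [3, 2, 4] → best response Z (payoff 4)
  P2 vs C: payoffs [2, 2, 3] → best response Z (payoff 3)
Mutual best responses: (A,Z), (C,Z) → Nash equilibria.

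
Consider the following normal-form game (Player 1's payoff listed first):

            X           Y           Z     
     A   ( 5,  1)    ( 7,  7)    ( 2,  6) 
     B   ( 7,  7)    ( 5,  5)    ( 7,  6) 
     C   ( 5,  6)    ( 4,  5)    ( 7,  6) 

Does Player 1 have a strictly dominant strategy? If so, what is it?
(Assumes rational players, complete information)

No strictly dominant strategy exists for Player 1

Work:
A strategy strictly dominates another if it gives a strictly higher payoff against every opponent action. Compare each pair of P1's strategies column-by-column:
  A vs B: [5 vs 7, 7 vs 5, 2 vs 7] → A does not strictly dominate B (column X: 5 ≤ 7)
  A vs C: [5 vs 5, 7 vs 4, 2 vs 7] → A does not strictly dominate C (column X: 5 ≤ 5)
  B vs A: [7 vs 5, 5 vs 7, 7 vs 2] → B does not strictly dominate A (column Y: 5 ≤ 7)
  B vs C: [7 vs 5, 5 vs 4, 7 vs 7] → B does not strictly dominate C (column Z: 7 ≤ 7)
  C vs A: [5 vs 5, 4 vs 7, 7 vs 2] → C does not strictly dominate A (column X: 5 ≤ 5)
  C vs B: [5 vs 7, 4 vs 5, 7 vs 7] → C does not strictly dominate B (column X: 5 ≤ 7)
No single strategy strictly dominates all others → no strictly dominant strategy.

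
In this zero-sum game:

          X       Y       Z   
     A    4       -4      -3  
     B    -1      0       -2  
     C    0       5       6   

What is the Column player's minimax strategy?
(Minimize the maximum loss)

Column should play X, value = 4

Work:
Column player minimizes Row's maximum payoff:
Column X: max payoff to Row = 4
Column Y: max payoff to Row = 5
Column Z: max payoff to Row = 6
Minimum is 4, achieved by column X.
Minimax strategy: X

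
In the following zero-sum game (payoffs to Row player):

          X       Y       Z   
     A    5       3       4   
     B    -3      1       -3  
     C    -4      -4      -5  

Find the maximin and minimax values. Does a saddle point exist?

Maximin = 3, Minimax = 3, Saddle: True

Work:
Row minimums: [3, -3, -5] → maximin = 3
Column maximums: [5, 3, 4] → minimax = 3
Saddle point exists! Game value = 3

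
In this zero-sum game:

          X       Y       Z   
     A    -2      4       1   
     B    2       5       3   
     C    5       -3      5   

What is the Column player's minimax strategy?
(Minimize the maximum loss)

Column should play X or Y or Z (all achieve the minimum), value = 5

Work:
Column player minimizes Row's maximum payoff:
Column X: max payoff to Row = 5
Column Y: max payoff to Row = 5
Column Z: max payoff to Row = 5
Minimum is 5, achieved by columns X, Y, Z (tied).
Each of X or Y or Z is a minimax strategy.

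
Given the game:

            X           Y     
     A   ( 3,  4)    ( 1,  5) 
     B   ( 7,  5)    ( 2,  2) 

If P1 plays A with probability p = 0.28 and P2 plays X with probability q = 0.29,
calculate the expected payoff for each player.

E[P1] = 2.9264, E[P2] = 3.3852

Work:
E[P1] = p·q·π₁(A,X) + p·(1-q)·π₁(A,Y) + (1-p)·q·π₁(B,X) + (1-p)·(1-q)·π₁(B,Y)
= 0.28·0.29·3 + 0.28·0.71·1 + 0.72·0.29·7 + 0.72·0.71·2
= 2.9264

E[P2] = 3.3852 (similar calculation)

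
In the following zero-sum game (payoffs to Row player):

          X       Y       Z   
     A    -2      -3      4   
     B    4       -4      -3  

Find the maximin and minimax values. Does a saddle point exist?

Maximin = -3, Minimax = -3, Saddle: True

Work:
Row minimums: [-3, -4] → maximin = -3
Column maximums: [4, -3, 4] → minimax = -3
Saddle point exists! Game value = -3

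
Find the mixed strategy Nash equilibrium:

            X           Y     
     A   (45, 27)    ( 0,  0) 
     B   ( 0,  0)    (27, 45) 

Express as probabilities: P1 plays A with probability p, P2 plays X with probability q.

p = 0.625, q = 0.375

Work:
Find probabilities that make opponent indifferent:
P2 chooses q to make P1 indifferent between A and B
P1 chooses p to make P2 indifferent between X and Y
Mixed NE: P1 plays (A: 0.625, B: 0.375), P2 plays (X: 0.375, Y: 0.625)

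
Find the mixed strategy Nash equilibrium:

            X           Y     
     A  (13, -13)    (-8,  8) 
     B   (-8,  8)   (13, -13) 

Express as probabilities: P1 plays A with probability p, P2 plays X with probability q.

p = 0.5, q = 0.5

Work:
Find probabilities that make opponent indifferent:
P2 chooses q to make P1 indifferent between A and B
P1 chooses p to make P2 indifferent between X and Y
Mixed NE: P1 plays (A: 0.5, B: 0.5), P2 plays (X: 0.5, Y: 0.5)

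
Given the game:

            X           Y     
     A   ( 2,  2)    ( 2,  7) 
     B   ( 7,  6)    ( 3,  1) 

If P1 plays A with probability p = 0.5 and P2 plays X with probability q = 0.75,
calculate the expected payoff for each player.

E[P1] = 4.0, E[P2] = 4.0

Work:
E[P1] = p·q·π₁(A,X) + p·(1-q)·π₁(A,Y) + (1-p)·q·π₁(B,X) + (1-p)·(1-q)·π₁(B,Y)
= 0.5·0.75·2 + 0.5·0.25·2 + 0.5·0.75·7 + 0.5·0.25·3
= 4.0

E[P2] = 4.0 (similar calculation)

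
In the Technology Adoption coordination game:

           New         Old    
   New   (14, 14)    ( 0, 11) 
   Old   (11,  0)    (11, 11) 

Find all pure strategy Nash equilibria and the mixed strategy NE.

Pure NE: (New, New) and (Old, Old); Mixed NE: p = 0.7857, q = 0.7857

Work:
Check pure NE:
(New, New): (14, 14) - no unilateral deviation beneficial
(Old, Old): (11, 11) - no unilateral deviation beneficial
Mixed NE: P1 plays New with p = 0.7857, P2 plays New with q = 0.7857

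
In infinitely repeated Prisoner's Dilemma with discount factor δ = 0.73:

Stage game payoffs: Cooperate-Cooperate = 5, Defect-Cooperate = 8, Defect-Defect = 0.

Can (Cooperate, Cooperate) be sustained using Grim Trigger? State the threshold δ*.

δ* = 0.375; since δ = 0.73 ≥ 0.375, cooperation can be sustained

Work:
For Grim Trigger:
Cooperate forever: 5/(1-δ)
Defect then punished: 8 + 0·δ/(1-δ)
Need: 5/(1-δ) ≥ 8 + 0·δ/(1-δ)
Solving: δ ≥ (T-R)/(T-P) = (8-5)/(8-0) = 0.375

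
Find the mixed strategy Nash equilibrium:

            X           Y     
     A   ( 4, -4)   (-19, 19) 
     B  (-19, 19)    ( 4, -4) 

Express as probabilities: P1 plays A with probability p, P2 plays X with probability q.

p = 0.5, q = 0.5

Work:
Find probabilities that make opponent indifferent:
P2 chooses q to make P1 indifferent between A and B
P1 chooses p to make P2 indifferent between X and Y
Mixed NE: P1 plays (A: 0.5, B: 0.5), P2 plays (X: 0.5, Y: 0.5)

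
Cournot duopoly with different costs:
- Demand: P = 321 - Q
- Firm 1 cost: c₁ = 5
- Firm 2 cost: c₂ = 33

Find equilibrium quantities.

q₁* = 114.67, q₂* = 86.67

Work:
Reaction: q₁ = (321 - 5 - q₂)/2
Reaction: q₂ = (321 - 33 - q₁)/2
Solve simultaneously:
q₁* = (321 - 2×5 + 33)/3 = 114.67
q₂* = (321 - 2×33 + 5)/3 = 86.67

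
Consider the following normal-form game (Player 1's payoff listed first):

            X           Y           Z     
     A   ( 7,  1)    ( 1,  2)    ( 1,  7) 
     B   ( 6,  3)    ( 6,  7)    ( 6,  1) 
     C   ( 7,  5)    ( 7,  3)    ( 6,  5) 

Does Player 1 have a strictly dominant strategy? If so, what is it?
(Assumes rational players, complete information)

No strictly dominant strategy exists for Player 1

Work:
A strategy strictly dominates another if it gives a strictly higher payoff against every opponent action. Compare each pair of P1's strategies column-by-column:
  A vs B: [7 vs 6, 1 vs 6, 1 vs 6] → A does not strictly dominate B (column Y: 1 ≤ 6)
  A vs C: [7 vs 7, 1 vs 7, 1 vs 6] → A does not strictly dominate C (column X: 7 ≤ 7)
  B vs A: [6 vs 7, 6 vs 1, 6 vs 1] → B does not strictly dominate A (column X: 6 ≤ 7)
  B vs C: [6 vs 7, 6 vs 7, 6 vs 6] → B does not strictly dominate C (column X: 6 ≤ 7)
  C vs A: [7 vs 7, 7 vs 1, 6 vs 1] → C does not strictly dominate A (column X: 7 ≤ 7)
  C vs B: [7 vs 6, 7 vs 6, 6 vs 6] → C does not strictly dominate B (column Z: 6 ≤ 6)
No single strategy strictly dominates all others → no strictly dominant strategy.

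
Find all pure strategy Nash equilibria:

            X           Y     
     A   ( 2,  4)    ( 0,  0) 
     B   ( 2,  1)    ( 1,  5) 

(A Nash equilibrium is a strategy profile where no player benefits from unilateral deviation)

Nash equilibrium: (A, X), (B, Y)

Work:
Best responses:
  P1 vs X: payoffs [2, 2] → best response A/B (payoff 2)
  P1 vs Y: payoffs [0, 1] → best response B (payoff 1)
  P2 vs A: payoffs [4, 0] → best response X (payoff 4)
  P2 vs B: payoffs [1, 5] → best response Y (payoff 5)
Mutual best responses: (A,X), (B,Y) → Nash equilibria.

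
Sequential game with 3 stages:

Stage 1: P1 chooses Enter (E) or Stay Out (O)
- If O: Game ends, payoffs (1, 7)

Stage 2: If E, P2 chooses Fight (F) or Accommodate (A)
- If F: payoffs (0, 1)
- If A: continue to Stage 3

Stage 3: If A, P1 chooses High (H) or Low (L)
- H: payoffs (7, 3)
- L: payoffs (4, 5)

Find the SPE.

SPE: (E, A, H); Outcome (7, 3)

Work:
Stage 3: P1 chooses H (7 vs 4)
Stage 2: P2: F->1, A->3 (anticipating H). Choose A
Stage 1: P1: O->1, E->7 (anticipating A, H). Choose E
SPE path: E -> A -> H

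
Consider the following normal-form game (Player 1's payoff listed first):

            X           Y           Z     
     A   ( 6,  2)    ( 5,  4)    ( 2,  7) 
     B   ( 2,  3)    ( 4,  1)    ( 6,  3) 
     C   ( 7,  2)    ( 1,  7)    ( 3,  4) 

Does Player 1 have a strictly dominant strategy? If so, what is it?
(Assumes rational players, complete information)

No strictly dominant strategy exists for Player 1

Work:
A strategy strictly dominates another if it gives a strictly higher payoff against every opponent action. Compare each pair of P1's strategies column-by-column:
  A vs B: [6 vs 2, 5 vs 4, 2 vs 6] → A does not strictly dominate B (column Z: 2 ≤ 6)
  A vs C: [6 vs 7, 5 vs 1, 2 vs 3] → A does not strictly dominate C (column X: 6 ≤ 7)
  B vs A: [2 vs 6, 4 vs 5, 6 vs 2] → B does not strictly dominate A (column X: 2 ≤ 6)
  B vs C: [2 vs 7, 4 vs 1, 6 vs 3] → B does not strictly dominate C (column X: 2 ≤ 7)
  C vs A: [7 vs 6, 1 vs 5, 3 vs 2] → C does not strictly dominate A (column Y: 1 ≤ 5)
  C vs B: [7 vs 2, 1 vs 4, 3 vs 6] → C does not strictly dominate B (column Y: 1 ≤ 4)
No single strategy strictly dominates all others → no strictly dominant strategy.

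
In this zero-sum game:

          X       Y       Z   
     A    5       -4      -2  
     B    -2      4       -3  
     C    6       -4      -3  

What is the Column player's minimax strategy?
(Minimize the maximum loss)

Column should play Z, value = -2

Work:
Column player minimizes Row's maximum payoff:
Column X: max payoff to Row = 6
Column Y: max payoff to Row = 4
Column Z: max payoff to Row = -2
Minimum is -2, achieved by column Z.
Minimax strategy: Z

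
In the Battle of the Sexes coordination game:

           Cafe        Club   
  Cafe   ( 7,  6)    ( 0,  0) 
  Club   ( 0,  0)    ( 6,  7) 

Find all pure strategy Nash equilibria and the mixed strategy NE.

Pure NE: (Cafe, Cafe) and (Club, Club); Mixed NE: p = 0.5385, q = 0.4615

Work:
Check pure NE:
(Cafe, Cafe): (7, 6) - no unilateral deviation beneficial
(Club, Club): (6, 7) - no unilateral deviation beneficial
Mixed NE: P1 plays Cafe with p = 0.5385, P2 plays Cafe with q = 0.4615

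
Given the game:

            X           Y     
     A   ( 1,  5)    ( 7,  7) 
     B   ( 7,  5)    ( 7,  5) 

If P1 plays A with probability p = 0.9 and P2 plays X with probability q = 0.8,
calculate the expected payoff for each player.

E[P1] = 2.68, E[P2] = 5.36

Work:
E[P1] = p·q·π₁(A,X) + p·(1-q)·π₁(A,Y) + (1-p)·q·π₁(B,X) + (1-p)·(1-q)·π₁(B,Y)
= 0.9·0.8·1 + 0.9·0.2·7 + 0.1·0.8·7 + 0.1·0.2·7
= 2.68

E[P2] = 5.36 (similar calculation)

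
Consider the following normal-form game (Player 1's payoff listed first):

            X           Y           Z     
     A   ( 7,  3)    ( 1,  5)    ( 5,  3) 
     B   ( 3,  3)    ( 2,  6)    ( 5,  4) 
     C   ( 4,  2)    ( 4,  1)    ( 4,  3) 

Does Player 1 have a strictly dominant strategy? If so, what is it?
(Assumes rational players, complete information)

No strictly dominant strategy exists for Player 1

Work:
A strategy strictly dominates another if it gives a strictly higher payoff against every opponent action. Compare each pair of P1's strategies column-by-column:
  A vs B: [7 vs 3, 1 vs 2, 5 vs 5] → A does not strictly dominate B (column Y: 1 ≤ 2)
  A vs C: [7 vs 4, 1 vs 4, 5 vs 4] → A does not strictly dominate C (column Y: 1 ≤ 4)
  B vs A: [3 vs 7, 2 vs 1, 5 vs 5] → B does not strictly dominate A (column X: 3 ≤ 7)
  B vs C: [3 vs 4, 2 vs 4, 5 vs 4] → B does not strictly dominate C (column X: 3 ≤ 4)
  C vs A: [4 vs 7, 4 vs 1, 4 vs 5] → C does not strictly dominate A (column X: 4 ≤ 7)
  C vs B: [4 vs 3, 4 vs 2, 4 vs 5] → C does not strictly dominate B (column Z: 4 ≤ 5)
No single strategy strictly dominates all others → no strictly dominant strategy.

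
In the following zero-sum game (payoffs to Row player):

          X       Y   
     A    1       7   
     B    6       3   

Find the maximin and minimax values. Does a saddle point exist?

Maximin = 3, Minimax = 6, Saddle: False

Work:
Row minimums: [1, 3] → maximin = 3
Column maximums: [6, 7] → minimax = 6
No saddle point (maximin ≠ minimax). Mixed strategy needed.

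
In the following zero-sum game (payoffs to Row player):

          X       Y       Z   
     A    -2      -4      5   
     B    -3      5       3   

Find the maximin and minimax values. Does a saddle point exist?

Maximin = -3, Minimax = -2, Saddle: False

Work:
Row minimums: [-4, -3] → maximin = -3
Column maximums: [-2, 5, 5] → minimax = -2
No saddle point (maximin ≠ minimax). Mixed strategy needed.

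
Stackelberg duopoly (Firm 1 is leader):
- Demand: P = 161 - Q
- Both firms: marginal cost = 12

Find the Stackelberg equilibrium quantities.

q₁* (leader) = 74.5, q₂* (follower) = 37.25

Work:
Follower's reaction: q₂ = (a - c - q₁)/2
Leader substitutes: π₁ = q₁·(a - q₁ - (a-c-q₁)/2 - c)
FOC: q₁* = (161 - 12)/2 = 74.50
Then: q₂* = (161 - 12 - 74.5)/2 = 37.25
Leader has first-mover advantage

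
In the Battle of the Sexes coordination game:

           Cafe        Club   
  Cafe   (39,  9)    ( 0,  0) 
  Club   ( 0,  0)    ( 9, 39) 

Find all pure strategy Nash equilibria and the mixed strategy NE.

Pure NE: (Cafe, Cafe) and (Club, Club); Mixed NE: p = 0.8125, q = 0.1875

Work:
Check pure NE:
(Cafe, Cafe): (39, 9) - no unilateral deviation beneficial
(Club, Club): (9, 39) - no unilateral deviation beneficial
Mixed NE: P1 plays Cafe with p = 0.8125, P2 plays Cafe with q = 0.1875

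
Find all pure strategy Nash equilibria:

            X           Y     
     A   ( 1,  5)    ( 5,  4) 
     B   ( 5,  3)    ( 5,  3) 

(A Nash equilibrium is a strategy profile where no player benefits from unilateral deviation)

Nash equilibrium: (B, X), (B, Y)

Work:
Best responses:
  P1 vs X: payoffs [1, 5] → best response B (payoff 5)
  P1 vs Y: payoffs [5, 5] → best response A/B (payoff 5)
  P2 vs A: payoffs [5, 4] → best response X (payoff 5)
  P2 vs B: payoffs [3, 3] → best response X/Y (payoff 3)
Mutual best responses: (B,X), (B,Y) → Nash equilibria.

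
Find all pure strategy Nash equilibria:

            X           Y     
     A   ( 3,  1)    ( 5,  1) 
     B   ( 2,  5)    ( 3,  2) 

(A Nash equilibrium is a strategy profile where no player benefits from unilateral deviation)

Nash equilibrium: (A, X), (A, Y)

Work:
Best responses:
  P1 vs X: payoffs [3, 2] → best response A (payoff 3)
  P1 vs Y: payoffs [5, 3] → best response A (payoff 5)
  P2 vs A: payoffs [1, 1] → best response X/Y (payoff 1)
  P2 vs B: payoffs [5, 2] → best response X (payoff 5)
Mutual best responses: (A,X), (A,Y) → Nash equilibria.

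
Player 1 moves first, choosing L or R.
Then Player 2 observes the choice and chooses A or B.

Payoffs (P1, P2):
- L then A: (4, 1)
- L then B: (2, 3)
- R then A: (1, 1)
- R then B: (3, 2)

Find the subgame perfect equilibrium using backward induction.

P1 plays R, P2 plays B after L and B after R; Payoff (3, 2)

Work:
Backward induction:
After L: P2 chooses B → P1 gets 2
After R: P2 chooses B → P1 gets 3
P1 chooses R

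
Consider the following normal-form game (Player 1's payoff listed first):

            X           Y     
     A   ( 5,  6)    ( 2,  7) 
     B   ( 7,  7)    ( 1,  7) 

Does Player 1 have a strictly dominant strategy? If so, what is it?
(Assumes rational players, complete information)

No strictly dominant strategy exists for Player 1

Work:
A strategy strictly dominates another if it gives a strictly higher payoff against every opponent action. Compare each pair of P1's strategies column-by-column:
  A vs B: [5 vs 7, 2 vs 1] → A does not strictly dominate B (column X: 5 ≤ 7)
  B vs A: [7 vs 5, 1 vs 2] → B does not strictly dominate A (column Y: 1 ≤ 2)
No single strategy strictly dominates all others → no strictly dominant strategy.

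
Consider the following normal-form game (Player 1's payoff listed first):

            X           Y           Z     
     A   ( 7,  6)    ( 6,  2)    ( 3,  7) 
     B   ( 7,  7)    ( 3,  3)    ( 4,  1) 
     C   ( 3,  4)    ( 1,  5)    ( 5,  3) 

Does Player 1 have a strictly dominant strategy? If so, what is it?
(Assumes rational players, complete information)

No strictly dominant strategy exists for Player 1

Work:
A strategy strictly dominates another if it gives a strictly higher payoff against every opponent action. Compare each pair of P1's strategies column-by-column:
  A vs B: [7 vs 7, 6 vs 3, 3 vs 4] → A does not strictly dominate B (column X: 7 ≤ 7)
  A vs C: [7 vs 3, 6 vs 1, 3 vs 5] → A does not strictly dominate C (column Z: 3 ≤ 5)
  B vs A: [7 vs 7, 3 vs 6, 4 vs 3] → B does not strictly dominate A (column X: 7 ≤ 7)
  B vs C: [7 vs 3, 3 vs 1, 4 vs 5] → B does not strictly dominate C (column Z: 4 ≤ 5)
  C vs A: [3 vs 7, 1 vs 6, 5 vs 3] → C does not strictly dominate A (column X: 3 ≤ 7)
  C vs B: [3 vs 7, 1 vs 3, 5 vs 4] → C does not strictly dominate B (column X: 3 ≤ 7)
No single strategy strictly dominates all others → no strictly dominant strategy.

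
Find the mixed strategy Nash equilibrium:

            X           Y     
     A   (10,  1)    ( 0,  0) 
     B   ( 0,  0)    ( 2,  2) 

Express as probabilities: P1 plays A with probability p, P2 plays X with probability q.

p = 0.6667, q = 0.1667

Work:
Find probabilities that make opponent indifferent:
P2 chooses q to make P1 indifferent between A and B
P1 chooses p to make P2 indifferent between X and Y
Mixed NE: P1 plays (A: 0.6667, B: 0.3333), P2 plays (X: 0.1667, Y: 0.8333)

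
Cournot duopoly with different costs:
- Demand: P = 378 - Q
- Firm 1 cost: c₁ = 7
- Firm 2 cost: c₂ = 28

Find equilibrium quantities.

q₁* = 130.67, q₂* = 109.67

Work:
Reaction: q₁ = (378 - 7 - q₂)/2
Reaction: q₂ = (378 - 28 - q₁)/2
Solve simultaneously:
q₁* = (378 - 2×7 + 28)/3 = 130.67
q₂* = (378 - 2×28 + 7)/3 = 109.67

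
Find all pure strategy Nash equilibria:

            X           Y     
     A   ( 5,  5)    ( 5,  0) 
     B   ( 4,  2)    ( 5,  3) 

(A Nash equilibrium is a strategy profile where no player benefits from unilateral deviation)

Nash equilibrium: (A, X), (B, Y)

Work:
Best responses:
  P1 vs X: payoffs [5, 4] → best response A (payoff 5)
  P1 vs Y: payoffs [5, 5] → best response A/B (payoff 5)
  P2 vs A: payoffs [5, 0] → best response X (payoff 5)
  P2 vs B: payoffs [2, 3] → best response Y (payoff 3)
Mutual best responses: (A,X), (B,Y) → Nash equilibria.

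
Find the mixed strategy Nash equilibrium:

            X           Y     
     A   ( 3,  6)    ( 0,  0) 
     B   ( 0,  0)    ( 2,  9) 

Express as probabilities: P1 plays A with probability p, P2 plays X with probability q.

p = 0.6, q = 0.4

Work:
Find probabilities that make opponent indifferent:
P2 chooses q to make P1 indifferent between A and B
P1 chooses p to make P2 indifferent between X and Y
Mixed NE: P1 plays (A: 0.6, B: 0.4), P2 plays (X: 0.4, Y: 0.6)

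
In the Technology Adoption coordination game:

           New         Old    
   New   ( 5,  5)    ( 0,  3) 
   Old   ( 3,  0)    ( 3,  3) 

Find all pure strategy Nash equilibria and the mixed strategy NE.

Pure NE: (New, New) and (Old, Old); Mixed NE: p = 0.6, q = 0.6

Work:
Check pure NE:
(New, New): (5, 5) - no unilateral deviation beneficial
(Old, Old): (3, 3) - no unilateral deviation beneficial
Mixed NE: P1 plays New with p = 0.6, P2 plays New with q = 0.6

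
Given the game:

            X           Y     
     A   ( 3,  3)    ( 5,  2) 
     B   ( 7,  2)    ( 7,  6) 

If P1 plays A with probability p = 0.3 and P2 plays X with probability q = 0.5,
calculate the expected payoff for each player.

E[P1] = 6.1, E[P2] = 3.55

Work:
E[P1] = p·q·π₁(A,X) + p·(1-q)·π₁(A,Y) + (1-p)·q·π₁(B,X) + (1-p)·(1-q)·π₁(B,Y)
= 0.3·0.5·3 + 0.3·0.5·5 + 0.7·0.5·7 + 0.7·0.5·7
= 6.1

E[P2] = 3.55 (similar calculation)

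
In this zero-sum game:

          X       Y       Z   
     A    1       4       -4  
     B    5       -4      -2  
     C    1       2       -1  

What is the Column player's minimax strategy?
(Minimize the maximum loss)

Column should play Z, value = -1

Work:
Column player minimizes Row's maximum payoff:
Column X: max payoff to Row = 5
Column Y: max payoff to Row = 4
Column Z: max payoff to Row = -1
Minimum is -1, achieved by column Z.
Minimax strategy: Z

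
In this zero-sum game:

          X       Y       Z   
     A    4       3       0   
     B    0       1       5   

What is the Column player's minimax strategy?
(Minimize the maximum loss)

Column should play Y, value = 3

Work:
Column player minimizes Row's maximum payoff:
Column X: max payoff to Row = 4
Column Y: max payoff to Row = 3
Column Z: max payoff to Row = 5
Minimum is 3, achieved by column Y.
Minimax strategy: Y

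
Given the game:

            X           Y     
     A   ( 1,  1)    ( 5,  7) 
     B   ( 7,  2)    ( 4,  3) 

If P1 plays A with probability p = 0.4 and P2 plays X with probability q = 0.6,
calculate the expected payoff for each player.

E[P1] = 4.52, E[P2] = 2.8

Work:
E[P1] = p·q·π₁(A,X) + p·(1-q)·π₁(A,Y) + (1-p)·q·π₁(B,X) + (1-p)·(1-q)·π₁(B,Y)
= 0.4·0.6·1 + 0.4·0.4·5 + 0.6·0.6·7 + 0.6·0.4·4
= 4.52

E[P2] = 2.8 (similar calculation)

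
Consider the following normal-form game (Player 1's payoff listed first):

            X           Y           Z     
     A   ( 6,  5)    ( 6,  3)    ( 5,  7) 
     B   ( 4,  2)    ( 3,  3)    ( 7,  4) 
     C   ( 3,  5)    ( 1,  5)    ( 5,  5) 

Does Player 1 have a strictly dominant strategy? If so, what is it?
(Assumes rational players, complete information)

No strictly dominant strategy exists for Player 1

Work:
A strategy strictly dominates another if it gives a strictly higher payoff against every opponent action. Compare each pair of P1's strategies column-by-column:
  A vs B: [6 vs 4, 6 vs 3, 5 vs 7] → A does not strictly dominate B (column Z: 5 ≤ 7)
  A vs C: [6 vs 3, 6 vs 1, 5 vs 5] → A does not strictly dominate C (column Z: 5 ≤ 5)
  B vs A: [4 vs 6, 3 vs 6, 7 vs 5] → B does not strictly dominate A (column X: 4 ≤ 6)
  B vs C: [4 vs 3, 3 vs 1, 7 vs 5] → B strictly dominates C
  C vs A: [3 vs 6, 1 vs 6, 5 vs 5] → C does not strictly dominate A (column X: 3 ≤ 6)
  C vs B: [3 vs 4, 1 vs 3, 5 vs 7] → C does not strictly dominate B (column X: 3 ≤ 4)
No single strategy strictly dominates all others → no strictly dominant strategy.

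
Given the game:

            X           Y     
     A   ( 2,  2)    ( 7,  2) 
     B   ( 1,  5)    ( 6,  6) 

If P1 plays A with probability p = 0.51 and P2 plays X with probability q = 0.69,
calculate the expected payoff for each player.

E[P1] = 3.06, E[P2] = 3.6219

Work:
E[P1] = p·q·π₁(A,X) + p·(1-q)·π₁(A,Y) + (1-p)·q·π₁(B,X) + (1-p)·(1-q)·π₁(B,Y)
= 0.51·0.69·2 + 0.51·0.31·7 + 0.49·0.69·1 + 0.49·0.31·6
= 3.06

E[P2] = 3.6219 (similar calculation)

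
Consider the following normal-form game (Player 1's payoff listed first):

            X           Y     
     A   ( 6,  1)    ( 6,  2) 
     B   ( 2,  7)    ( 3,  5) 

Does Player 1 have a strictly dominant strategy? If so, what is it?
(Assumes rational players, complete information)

Yes, Player 1's strictly dominant strategy is A

Work:
A strategy strictly dominates another if it gives a strictly higher payoff against every opponent action. Compare each pair of P1's strategies column-by-column:
  A vs B: [6 vs 2, 6 vs 3] → A strictly dominates B
  B vs A: [2 vs 6, 3 vs 6] → B does not strictly dominate A (column X: 2 ≤ 6)
A strictly dominates every other strategy → strictly dominant.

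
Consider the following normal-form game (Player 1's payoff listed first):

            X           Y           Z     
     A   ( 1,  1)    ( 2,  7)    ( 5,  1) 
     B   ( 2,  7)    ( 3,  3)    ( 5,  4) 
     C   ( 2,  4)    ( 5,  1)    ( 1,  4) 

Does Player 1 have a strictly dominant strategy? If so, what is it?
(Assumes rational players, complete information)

No strictly dominant strategy exists for Player 1

Work:
A strategy strictly dominates another if it gives a strictly higher payoff against every opponent action. Compare each pair of P1's strategies column-by-column:
  A vs B: [1 vs 2, 2 vs 3, 5 vs 5] → A does not strictly dominate B (column X: 1 ≤ 2)
  A vs C: [1 vs 2, 2 vs 5, 5 vs 1] → A does not strictly dominate C (column X: 1 ≤ 2)
  B vs A: [2 vs 1, 3 vs 2, 5 vs 5] → B does not strictly dominate A (column Z: 5 ≤ 5)
  B vs C: [2 vs 2, 3 vs 5, 5 vs 1] → B does not strictly dominate C (column X: 2 ≤ 2)
  C vs A: [2 vs 1, 5 vs 2, 1 vs 5] → C does not strictly dominate A (column Z: 1 ≤ 5)
  C vs B: [2 vs 2, 5 vs 3, 1 vs 5] → C does not strictly dominate B (column X: 2 ≤ 2)
No single strategy strictly dominates all others → no strictly dominant strategy.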